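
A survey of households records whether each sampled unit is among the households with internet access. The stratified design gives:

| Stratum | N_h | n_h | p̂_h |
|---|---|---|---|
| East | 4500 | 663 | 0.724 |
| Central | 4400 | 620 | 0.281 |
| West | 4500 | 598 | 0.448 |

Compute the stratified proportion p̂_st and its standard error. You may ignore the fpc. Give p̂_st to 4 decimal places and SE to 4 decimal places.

p̂_st ≈ 0.4859, SE ≈ 0.0108

N = 13400; stratum weights W_h = N_h/N.
p̂_st = Σ W_h p̂_h = (4500·0.724 + 4400·0.281 + 4500·0.448)/13400 = 0.48585
V̂(p̂_st) = Σ W_h² p̂_h(1−p̂_h)/(n_h−1):
  stratum East: (4500/13400)²·0.724·0.276/662 = 3.40412e-05
  stratum Central: (4400/13400)²·0.281·0.719/619 = 3.51917e-05
  stratum West: (4500/13400)²·0.448·0.552/597 = 4.67152e-05
V̂(p̂_st) = 0.000115948; SE = √V̂ = 0.0107679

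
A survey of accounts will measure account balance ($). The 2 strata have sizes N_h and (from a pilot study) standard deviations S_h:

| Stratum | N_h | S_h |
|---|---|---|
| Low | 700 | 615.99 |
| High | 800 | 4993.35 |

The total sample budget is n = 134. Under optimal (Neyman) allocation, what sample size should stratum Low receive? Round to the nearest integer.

13

Neyman allocation: n_h = n · N_h S_h / Σ N_i S_i, with n = 134.
  stratum Low: N_h·S_h = 700·615.99 = 431193.00
  stratum High: N_h·S_h = 800·4993.35 = 3994680.00
Σ N_h S_h = 4425873.00
n for stratum Low = 134·431193.00/4425873.00 = 13.055 → 13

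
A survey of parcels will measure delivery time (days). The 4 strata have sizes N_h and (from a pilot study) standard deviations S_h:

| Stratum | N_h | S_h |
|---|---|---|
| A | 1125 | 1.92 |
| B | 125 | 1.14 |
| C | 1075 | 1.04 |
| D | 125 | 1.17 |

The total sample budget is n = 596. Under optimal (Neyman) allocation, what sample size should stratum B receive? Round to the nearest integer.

24

Neyman allocation: n_h = n · N_h S_h / Σ N_i S_i, with n = 596.
  stratum A: N_h·S_h = 1125·1.92 = 2160.00
  stratum B: N_h·S_h = 125·1.14 = 142.50
  stratum C: N_h·S_h = 1075·1.04 = 1118.00
  stratum D: N_h·S_h = 125·1.17 = 146.25
Σ N_h S_h = 3566.75
n for stratum B = 596·142.50/3566.75 = 23.812 → 24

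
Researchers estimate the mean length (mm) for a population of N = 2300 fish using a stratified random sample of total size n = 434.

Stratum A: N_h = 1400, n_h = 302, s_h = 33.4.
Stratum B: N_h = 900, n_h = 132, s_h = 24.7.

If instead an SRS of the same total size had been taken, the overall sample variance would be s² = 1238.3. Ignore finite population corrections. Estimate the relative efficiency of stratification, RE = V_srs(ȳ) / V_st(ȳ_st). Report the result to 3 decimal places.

RE ≈ 1.374

V̂(ȳ_st) = Σ W_h² s_h²/n_h, with W_h = N_h/N and N = 2300:
  stratum A: (1400/2300)²·33.4²/302 = 1.36863
  stratum B: (900/2300)²·24.7²/132 = 0.7077
V_st = 2.07633
V_srs = s²/n = 1238.3/434 = 2.85323
Relative efficiency = V_srs / V_st = 2.85323/2.07633 = 1.3742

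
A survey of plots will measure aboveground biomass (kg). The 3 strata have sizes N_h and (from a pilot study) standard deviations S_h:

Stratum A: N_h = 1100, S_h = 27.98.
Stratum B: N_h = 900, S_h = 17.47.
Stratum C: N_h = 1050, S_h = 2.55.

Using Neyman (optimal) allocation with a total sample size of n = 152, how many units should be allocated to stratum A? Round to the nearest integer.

95

Neyman allocation: n_h = n · N_h S_h / Σ N_i S_i, with n = 152.
  stratum A: N_h·S_h = 1100·27.98 = 30778.00
  stratum B: N_h·S_h = 900·17.47 = 15723.00
  stratum C: N_h·S_h = 1050·2.55 = 2677.50
Σ N_h S_h = 49178.50
n for stratum A = 152·30778.00/49178.50 = 95.128 → 95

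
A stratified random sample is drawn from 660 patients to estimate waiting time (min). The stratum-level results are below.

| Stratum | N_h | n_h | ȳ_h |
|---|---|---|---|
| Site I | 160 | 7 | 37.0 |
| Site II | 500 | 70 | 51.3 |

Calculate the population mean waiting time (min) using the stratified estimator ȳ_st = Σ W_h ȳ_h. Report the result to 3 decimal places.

N = Σ N_h = 660. Stratum weights W_h = N_h/N.
ȳ_st = (160·37.0 + 500·51.3) / 660 = 47.83333

ȳ_st ≈ 47.833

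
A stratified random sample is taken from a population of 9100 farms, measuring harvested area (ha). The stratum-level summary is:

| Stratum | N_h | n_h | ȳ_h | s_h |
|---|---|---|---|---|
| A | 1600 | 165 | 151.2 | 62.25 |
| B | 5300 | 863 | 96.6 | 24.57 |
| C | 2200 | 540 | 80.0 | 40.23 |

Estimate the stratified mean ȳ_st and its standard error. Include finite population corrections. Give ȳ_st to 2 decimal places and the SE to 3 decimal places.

ȳ_st = Σ W_h ȳ_h = (1600·151.2 + 5300·96.6 + 2200·80.0)/9100 = 102.18681
V̂(ȳ_st) = Σ W_h² (1 − n_h/N_h) s_h²/n_h, with W_h = N_h/N and N = 9100:
  stratum A: (1600/9100)²·(1 − 165/1600)·62.25²/165 = 0.651154
  stratum B: (5300/9100)²·(1 − 863/5300)·24.57²/863 = 0.198647
  stratum C: (2200/9100)²·(1 − 540/2200)·40.23²/540 = 0.132177
V̂(ȳ_st) = 0.981978
SE(ȳ_st) = √0.981978 = 0.990948

ȳ_st ≈ 102.19, SE ≈ 0.991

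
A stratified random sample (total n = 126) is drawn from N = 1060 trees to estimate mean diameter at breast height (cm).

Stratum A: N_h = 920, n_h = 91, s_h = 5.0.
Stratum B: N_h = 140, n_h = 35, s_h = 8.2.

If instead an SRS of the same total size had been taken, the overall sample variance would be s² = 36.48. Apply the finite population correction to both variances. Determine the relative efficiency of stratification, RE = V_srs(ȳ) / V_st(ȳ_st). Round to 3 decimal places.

V̂(ȳ_st) = Σ W_h² (1 − n_h/N_h) s_h²/n_h, with W_h = N_h/N and N = 1060:
  stratum A: (920/1060)²·(1 − 91/920)·5.0²/91 = 0.186479
  stratum B: (140/1060)²·(1 − 35/140)·8.2²/35 = 0.0251342
V_st = 0.211613
V_srs = (1 − 126/1060)·36.48/126 = 0.255109
Relative efficiency = V_srs / V_st = 0.255109/0.211613 = 1.2055

RE ≈ 1.206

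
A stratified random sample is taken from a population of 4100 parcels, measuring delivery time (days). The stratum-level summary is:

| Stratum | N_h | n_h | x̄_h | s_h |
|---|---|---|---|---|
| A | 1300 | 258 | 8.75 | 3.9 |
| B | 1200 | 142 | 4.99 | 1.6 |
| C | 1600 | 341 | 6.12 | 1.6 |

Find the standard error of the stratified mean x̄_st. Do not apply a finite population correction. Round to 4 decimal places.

V̂(x̄_st) = Σ W_h² s_h²/n_h, with W_h = N_h/N and N = 4100:
  stratum A: (1300/4100)²·3.9²/258 = 0.00592691
  stratum B: (1200/4100)²·1.6²/142 = 0.00154435
  stratum C: (1600/4100)²·1.6²/341 = 0.00114329
V̂(x̄_st) = 0.00861456
SE(x̄_st) = √0.00861456 = 0.0928146

SE(x̄_st) ≈ 0.0928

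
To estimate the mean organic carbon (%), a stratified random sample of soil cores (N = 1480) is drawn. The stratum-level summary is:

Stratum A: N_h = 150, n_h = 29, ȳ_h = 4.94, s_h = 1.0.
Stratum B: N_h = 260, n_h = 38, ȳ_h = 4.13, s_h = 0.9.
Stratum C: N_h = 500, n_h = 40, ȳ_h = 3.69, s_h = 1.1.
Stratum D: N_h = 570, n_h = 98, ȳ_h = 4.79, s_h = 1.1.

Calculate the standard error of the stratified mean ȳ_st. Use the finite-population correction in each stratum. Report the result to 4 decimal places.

SE(ȳ_st) ≈ 0.0744

V̂(ȳ_st) = Σ W_h² (1 − n_h/N_h) s_h²/n_h, with W_h = N_h/N and N = 1480:
  stratum A: (150/1480)²·(1 − 29/150)·1.0²/29 = 0.00028573
  stratum B: (260/1480)²·(1 − 38/260)·0.9²/38 = 0.0005617
  stratum C: (500/1480)²·(1 − 40/500)·1.1²/40 = 0.00317636
  stratum D: (570/1480)²·(1 − 98/570)·1.1²/98 = 0.00151654
V̂(ȳ_st) = 0.00554033
SE(ȳ_st) = √0.00554033 = 0.0744334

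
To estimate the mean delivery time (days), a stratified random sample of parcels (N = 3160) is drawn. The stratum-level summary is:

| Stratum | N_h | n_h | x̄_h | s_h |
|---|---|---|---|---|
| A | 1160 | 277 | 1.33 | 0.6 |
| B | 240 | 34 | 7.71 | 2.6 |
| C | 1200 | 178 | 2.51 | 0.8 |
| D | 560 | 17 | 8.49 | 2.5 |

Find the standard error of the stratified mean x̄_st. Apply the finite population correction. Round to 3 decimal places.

V̂(x̄_st) = Σ W_h² (1 − n_h/N_h) s_h²/n_h, with W_h = N_h/N and N = 3160:
  stratum A: (1160/3160)²·(1 − 277/1160)·0.6²/277 = 0.000133311
  stratum B: (240/3160)²·(1 − 34/240)·2.6²/34 = 0.000984401
  stratum C: (1200/3160)²·(1 − 178/1200)·0.8²/178 = 0.000441589
  stratum D: (560/3160)²·(1 − 17/560)·2.5²/17 = 0.0111955
V̂(x̄_st) = 0.0127548
SE(x̄_st) = √0.0127548 = 0.112937

SE(x̄_st) ≈ 0.113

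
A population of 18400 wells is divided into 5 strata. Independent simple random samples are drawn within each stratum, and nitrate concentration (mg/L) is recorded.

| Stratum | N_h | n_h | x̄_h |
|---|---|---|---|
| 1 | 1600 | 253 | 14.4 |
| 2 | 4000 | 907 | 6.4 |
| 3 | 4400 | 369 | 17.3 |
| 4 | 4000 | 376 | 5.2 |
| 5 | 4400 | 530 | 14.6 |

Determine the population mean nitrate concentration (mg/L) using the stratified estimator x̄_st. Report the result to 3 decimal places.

N = Σ N_h = 18400. Stratum weights W_h = N_h/N.
x̄_st = (1600·14.4 + 4000·6.4 + 4400·17.3 + 4000·5.2 + 4400·14.6) / 18400 = 11.40217

x̄_st ≈ 11.402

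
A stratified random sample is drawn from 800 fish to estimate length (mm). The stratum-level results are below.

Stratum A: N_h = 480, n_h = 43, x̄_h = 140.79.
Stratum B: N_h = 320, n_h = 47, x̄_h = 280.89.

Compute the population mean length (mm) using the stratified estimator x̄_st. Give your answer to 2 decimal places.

N = Σ N_h = 800. Stratum weights W_h = N_h/N.
x̄_st = (480·140.79 + 320·280.89) / 800 = 196.8300

x̄_st ≈ 196.83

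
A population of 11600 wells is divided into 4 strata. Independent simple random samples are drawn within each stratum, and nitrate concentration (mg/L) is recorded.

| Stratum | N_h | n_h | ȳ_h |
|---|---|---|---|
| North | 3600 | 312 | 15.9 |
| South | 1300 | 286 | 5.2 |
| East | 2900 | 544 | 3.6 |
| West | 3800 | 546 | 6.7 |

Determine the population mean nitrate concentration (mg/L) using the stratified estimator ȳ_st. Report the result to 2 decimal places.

ȳ_st ≈ 8.61

N = Σ N_h = 11600. Stratum weights W_h = N_h/N.
ȳ_st = (3600·15.9 + 1300·5.2 + 2900·3.6 + 3800·6.7) / 11600 = 8.6121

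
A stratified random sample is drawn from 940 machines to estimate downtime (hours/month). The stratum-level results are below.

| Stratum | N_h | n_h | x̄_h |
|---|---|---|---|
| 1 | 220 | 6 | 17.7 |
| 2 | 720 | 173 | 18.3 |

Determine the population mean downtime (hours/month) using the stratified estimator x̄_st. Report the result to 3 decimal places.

x̄_st ≈ 18.160

N = Σ N_h = 940. Stratum weights W_h = N_h/N.
x̄_st = (220·17.7 + 720·18.3) / 940 = 18.15957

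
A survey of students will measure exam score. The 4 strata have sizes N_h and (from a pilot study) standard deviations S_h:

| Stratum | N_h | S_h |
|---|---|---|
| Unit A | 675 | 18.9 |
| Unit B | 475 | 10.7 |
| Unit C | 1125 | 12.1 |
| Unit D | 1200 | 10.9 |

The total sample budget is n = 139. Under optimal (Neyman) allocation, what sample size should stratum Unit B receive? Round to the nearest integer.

16

Neyman allocation: n_h = n · N_h S_h / Σ N_i S_i, with n = 139.
  stratum Unit A: N_h·S_h = 675·18.9 = 12757.50
  stratum Unit B: N_h·S_h = 475·10.7 = 5082.50
  stratum Unit C: N_h·S_h = 1125·12.1 = 13612.50
  stratum Unit D: N_h·S_h = 1200·10.9 = 13080.00
Σ N_h S_h = 44532.50
n for stratum Unit B = 139·5082.50/44532.50 = 15.864 → 16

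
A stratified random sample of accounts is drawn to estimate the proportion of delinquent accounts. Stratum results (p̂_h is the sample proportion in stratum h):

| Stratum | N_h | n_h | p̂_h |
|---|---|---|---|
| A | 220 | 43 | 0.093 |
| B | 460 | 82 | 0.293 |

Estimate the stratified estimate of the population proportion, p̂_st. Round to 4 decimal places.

p̂_st ≈ 0.2283

N = 680; stratum weights W_h = N_h/N.
p̂_st = Σ W_h p̂_h = (220·0.093 + 460·0.293)/680 = 0.22829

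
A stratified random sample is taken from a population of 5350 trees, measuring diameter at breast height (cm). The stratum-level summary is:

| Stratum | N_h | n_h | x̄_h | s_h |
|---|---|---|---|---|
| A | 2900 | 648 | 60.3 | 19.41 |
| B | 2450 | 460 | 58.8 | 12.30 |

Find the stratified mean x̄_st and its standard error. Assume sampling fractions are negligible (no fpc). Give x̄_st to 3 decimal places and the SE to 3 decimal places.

x̄_st = Σ W_h x̄_h = (2900·60.3 + 2450·58.8)/5350 = 59.61308
V̂(x̄_st) = Σ W_h² s_h²/n_h, with W_h = N_h/N and N = 5350:
  stratum A: (2900/5350)²·19.41²/648 = 0.17083
  stratum B: (2450/5350)²·12.30²/460 = 0.0689727
V̂(x̄_st) = 0.239803
SE(x̄_st) = √0.239803 = 0.489697

x̄_st ≈ 59.613, SE ≈ 0.490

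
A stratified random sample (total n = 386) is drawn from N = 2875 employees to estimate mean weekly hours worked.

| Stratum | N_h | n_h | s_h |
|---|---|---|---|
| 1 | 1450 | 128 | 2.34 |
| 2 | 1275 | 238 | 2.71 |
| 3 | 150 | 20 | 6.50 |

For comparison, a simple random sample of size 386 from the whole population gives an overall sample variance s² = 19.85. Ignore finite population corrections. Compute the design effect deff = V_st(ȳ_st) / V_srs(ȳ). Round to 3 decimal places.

deff ≈ 0.441

V̂(ȳ_st) = Σ W_h² s_h²/n_h, with W_h = N_h/N and N = 2875:
  stratum 1: (1450/2875)²·2.34²/128 = 0.0108813
  stratum 2: (1275/2875)²·2.71²/238 = 0.00606885
  stratum 3: (150/2875)²·6.50²/20 = 0.00575047
V_st = 0.0227007
V_srs = s²/n = 19.85/386 = 0.0514249
deff = V_st / V_srs = 0.0227007/0.0514249 = 0.4414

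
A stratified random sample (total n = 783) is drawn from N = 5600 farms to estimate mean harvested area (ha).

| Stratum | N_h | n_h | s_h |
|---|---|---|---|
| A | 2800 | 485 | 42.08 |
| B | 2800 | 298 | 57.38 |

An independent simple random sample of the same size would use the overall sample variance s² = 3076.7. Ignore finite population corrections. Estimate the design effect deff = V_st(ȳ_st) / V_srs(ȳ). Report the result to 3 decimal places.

deff ≈ 0.935

V̂(ȳ_st) = Σ W_h² s_h²/n_h, with W_h = N_h/N and N = 5600:
  stratum A: (2800/5600)²·42.08²/485 = 0.912746
  stratum B: (2800/5600)²·57.38²/298 = 2.76213
V_st = 3.67488
V_srs = s²/n = 3076.7/783 = 3.92937
deff = V_st / V_srs = 3.67488/3.92937 = 0.9352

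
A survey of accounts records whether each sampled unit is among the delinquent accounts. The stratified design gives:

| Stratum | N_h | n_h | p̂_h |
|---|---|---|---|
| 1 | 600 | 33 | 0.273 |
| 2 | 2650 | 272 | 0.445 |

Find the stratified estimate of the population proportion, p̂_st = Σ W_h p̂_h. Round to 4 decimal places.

N = 3250; stratum weights W_h = N_h/N.
p̂_st = Σ W_h p̂_h = (600·0.273 + 2650·0.445)/3250 = 0.41325

p̂_st ≈ 0.4132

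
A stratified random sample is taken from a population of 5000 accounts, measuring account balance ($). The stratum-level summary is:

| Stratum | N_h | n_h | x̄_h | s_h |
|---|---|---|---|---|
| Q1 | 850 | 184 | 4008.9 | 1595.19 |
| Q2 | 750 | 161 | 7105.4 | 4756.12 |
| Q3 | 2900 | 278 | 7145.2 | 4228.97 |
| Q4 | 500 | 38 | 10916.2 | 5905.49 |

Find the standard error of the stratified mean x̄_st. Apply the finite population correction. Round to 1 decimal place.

V̂(x̄_st) = Σ W_h² (1 − n_h/N_h) s_h²/n_h, with W_h = N_h/N and N = 5000:
  stratum Q1: (850/5000)²·(1 − 184/850)·1595.19²/184 = 313.156
  stratum Q2: (750/5000)²·(1 − 161/750)·4756.12²/161 = 2482.65
  stratum Q3: (2900/5000)²·(1 − 278/2900)·4228.97²/278 = 19566.6
  stratum Q4: (500/5000)²·(1 − 38/500)·5905.49²/38 = 8480.09
V̂(x̄_st) = 30842.5
SE(x̄_st) = √30842.5 = 175.62

SE(x̄_st) ≈ 175.6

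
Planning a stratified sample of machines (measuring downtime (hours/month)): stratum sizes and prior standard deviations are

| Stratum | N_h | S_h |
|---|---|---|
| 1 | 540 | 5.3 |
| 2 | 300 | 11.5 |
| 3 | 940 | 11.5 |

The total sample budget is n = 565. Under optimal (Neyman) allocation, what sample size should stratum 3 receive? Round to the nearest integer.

Neyman allocation: n_h = n · N_h S_h / Σ N_i S_i, with n = 565.
  stratum 1: N_h·S_h = 540·5.3 = 2862.00
  stratum 2: N_h·S_h = 300·11.5 = 3450.00
  stratum 3: N_h·S_h = 940·11.5 = 10810.00
Σ N_h S_h = 17122.00
n for stratum 3 = 565·10810.00/17122.00 = 356.714 → 357

357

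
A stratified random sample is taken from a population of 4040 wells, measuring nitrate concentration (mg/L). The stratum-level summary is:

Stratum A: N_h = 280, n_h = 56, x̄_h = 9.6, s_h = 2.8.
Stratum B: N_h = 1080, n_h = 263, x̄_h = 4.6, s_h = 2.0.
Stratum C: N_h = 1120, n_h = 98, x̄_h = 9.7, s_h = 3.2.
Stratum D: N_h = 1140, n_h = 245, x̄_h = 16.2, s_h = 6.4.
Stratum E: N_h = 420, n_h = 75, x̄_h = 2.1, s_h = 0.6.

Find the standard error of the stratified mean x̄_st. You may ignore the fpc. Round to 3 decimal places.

SE(x̄_st) ≈ 0.152

V̂(x̄_st) = Σ W_h² s_h²/n_h, with W_h = N_h/N and N = 4040:
  stratum A: (280/4040)²·2.8²/56 = 0.000672483
  stratum B: (1080/4040)²·2.0²/263 = 0.0010869
  stratum C: (1120/4040)²·3.2²/98 = 0.00803059
  stratum D: (1140/4040)²·6.4²/245 = 0.0133119
  stratum E: (420/4040)²·0.6²/75 = 5.18773e-05
V̂(x̄_st) = 0.0231538
SE(x̄_st) = √0.0231538 = 0.152164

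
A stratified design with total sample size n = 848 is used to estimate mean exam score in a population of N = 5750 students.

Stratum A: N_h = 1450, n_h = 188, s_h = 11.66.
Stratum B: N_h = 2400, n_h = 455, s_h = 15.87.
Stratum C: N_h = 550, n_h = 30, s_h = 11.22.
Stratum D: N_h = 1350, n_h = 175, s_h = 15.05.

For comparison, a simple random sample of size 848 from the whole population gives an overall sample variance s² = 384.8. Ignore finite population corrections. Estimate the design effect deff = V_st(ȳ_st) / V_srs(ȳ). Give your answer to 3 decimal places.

V̂(ȳ_st) = Σ W_h² s_h²/n_h, with W_h = N_h/N and N = 5750:
  stratum A: (1450/5750)²·11.66²/188 = 0.0459875
  stratum B: (2400/5750)²·15.87²/455 = 0.0964338
  stratum C: (550/5750)²·11.22²/30 = 0.0383932
  stratum D: (1350/5750)²·15.05²/175 = 0.0713455
V_st = 0.25216
V_srs = s²/n = 384.8/848 = 0.453774
deff = V_st / V_srs = 0.25216/0.453774 = 0.5557

deff ≈ 0.556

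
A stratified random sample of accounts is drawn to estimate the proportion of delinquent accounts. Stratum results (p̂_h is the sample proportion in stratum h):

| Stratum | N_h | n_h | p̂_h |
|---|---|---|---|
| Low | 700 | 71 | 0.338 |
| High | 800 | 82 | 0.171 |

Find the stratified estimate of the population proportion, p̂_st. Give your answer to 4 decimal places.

p̂_st ≈ 0.2489

N = 1500; stratum weights W_h = N_h/N.
p̂_st = Σ W_h p̂_h = (700·0.338 + 800·0.171)/1500 = 0.24893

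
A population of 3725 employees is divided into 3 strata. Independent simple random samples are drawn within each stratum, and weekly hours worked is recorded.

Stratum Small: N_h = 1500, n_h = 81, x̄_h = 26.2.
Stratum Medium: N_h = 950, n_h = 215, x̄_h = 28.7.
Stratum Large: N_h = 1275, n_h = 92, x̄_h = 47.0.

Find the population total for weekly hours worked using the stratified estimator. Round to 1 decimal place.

τ̂_st ≈ 126490.0

τ̂_st = Σ N_h x̄_h = 1500·26.2 + 950·28.7 + 1275·47.0 = 126490.0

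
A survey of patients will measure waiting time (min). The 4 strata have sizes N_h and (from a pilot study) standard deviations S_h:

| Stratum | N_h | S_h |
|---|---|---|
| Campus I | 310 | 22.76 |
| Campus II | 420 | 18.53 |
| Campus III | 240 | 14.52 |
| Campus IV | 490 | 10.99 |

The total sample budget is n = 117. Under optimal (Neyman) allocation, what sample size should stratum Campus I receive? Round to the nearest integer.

Neyman allocation: n_h = n · N_h S_h / Σ N_i S_i, with n = 117.
  stratum Campus I: N_h·S_h = 310·22.76 = 7055.60
  stratum Campus II: N_h·S_h = 420·18.53 = 7782.60
  stratum Campus III: N_h·S_h = 240·14.52 = 3484.80
  stratum Campus IV: N_h·S_h = 490·10.99 = 5385.10
Σ N_h S_h = 23708.10
n for stratum Campus I = 117·7055.60/23708.10 = 34.820 → 35

35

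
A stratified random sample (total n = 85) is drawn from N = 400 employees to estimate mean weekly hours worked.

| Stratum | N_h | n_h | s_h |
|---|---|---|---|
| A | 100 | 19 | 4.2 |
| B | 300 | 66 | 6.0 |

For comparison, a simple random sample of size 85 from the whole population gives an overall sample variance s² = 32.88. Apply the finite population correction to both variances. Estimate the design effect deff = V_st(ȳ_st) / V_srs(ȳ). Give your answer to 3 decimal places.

V̂(ȳ_st) = Σ W_h² (1 − n_h/N_h) s_h²/n_h, with W_h = N_h/N and N = 400:
  stratum A: (100/400)²·(1 − 19/100)·4.2²/19 = 0.0470013
  stratum B: (300/400)²·(1 − 66/300)·6.0²/66 = 0.239318
V_st = 0.286319
V_srs = (1 − 85/400)·32.88/85 = 0.304624
deff = V_st / V_srs = 0.286319/0.304624 = 0.9399

deff ≈ 0.940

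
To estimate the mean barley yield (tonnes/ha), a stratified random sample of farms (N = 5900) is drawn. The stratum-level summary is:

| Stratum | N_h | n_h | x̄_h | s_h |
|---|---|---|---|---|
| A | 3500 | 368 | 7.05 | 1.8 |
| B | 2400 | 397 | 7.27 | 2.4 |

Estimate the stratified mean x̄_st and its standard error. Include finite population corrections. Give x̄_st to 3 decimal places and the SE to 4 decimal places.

x̄_st = Σ W_h x̄_h = (3500·7.05 + 2400·7.27)/5900 = 7.13949
V̂(x̄_st) = Σ W_h² (1 − n_h/N_h) s_h²/n_h, with W_h = N_h/N and N = 5900:
  stratum A: (3500/5900)²·(1 − 368/3500)·1.8²/368 = 0.00277257
  stratum B: (2400/5900)²·(1 − 397/2400)·2.4²/397 = 0.00200364
V̂(x̄_st) = 0.00477621
SE(x̄_st) = √0.00477621 = 0.0691102

x̄_st ≈ 7.139, SE ≈ 0.0691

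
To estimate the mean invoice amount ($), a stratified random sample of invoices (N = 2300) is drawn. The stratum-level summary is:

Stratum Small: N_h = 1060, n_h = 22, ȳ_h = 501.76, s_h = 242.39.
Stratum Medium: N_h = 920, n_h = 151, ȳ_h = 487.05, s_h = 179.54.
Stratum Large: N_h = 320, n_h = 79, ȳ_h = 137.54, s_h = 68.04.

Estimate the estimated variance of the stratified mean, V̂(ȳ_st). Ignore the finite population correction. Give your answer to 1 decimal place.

V̂(ȳ_st) = Σ W_h² s_h²/n_h, with W_h = N_h/N and N = 2300:
  stratum Small: (1060/2300)²·242.39²/22 = 567.235
  stratum Medium: (920/2300)²·179.54²/151 = 34.1559
  stratum Large: (320/2300)²·68.04²/79 = 1.13435
V̂(ȳ_st) = 602.525

V̂(ȳ_st) ≈ 602.5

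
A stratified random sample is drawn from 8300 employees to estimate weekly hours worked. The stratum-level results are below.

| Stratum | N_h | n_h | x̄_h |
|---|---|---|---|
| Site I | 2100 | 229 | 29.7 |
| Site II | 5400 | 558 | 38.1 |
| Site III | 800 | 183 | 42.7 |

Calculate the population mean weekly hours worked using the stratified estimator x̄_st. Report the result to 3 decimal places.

N = Σ N_h = 8300. Stratum weights W_h = N_h/N.
x̄_st = (2100·29.7 + 5400·38.1 + 800·42.7) / 8300 = 36.41807

x̄_st ≈ 36.418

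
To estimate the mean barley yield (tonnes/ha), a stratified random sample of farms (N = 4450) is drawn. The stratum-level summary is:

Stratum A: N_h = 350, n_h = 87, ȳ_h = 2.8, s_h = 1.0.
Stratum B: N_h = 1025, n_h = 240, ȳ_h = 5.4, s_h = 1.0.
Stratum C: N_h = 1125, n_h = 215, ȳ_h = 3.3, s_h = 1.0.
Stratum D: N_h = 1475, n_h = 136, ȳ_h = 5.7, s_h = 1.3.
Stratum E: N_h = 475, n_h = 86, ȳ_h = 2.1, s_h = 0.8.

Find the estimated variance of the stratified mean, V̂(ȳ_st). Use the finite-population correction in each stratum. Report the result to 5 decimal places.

V̂(ȳ_st) = Σ W_h² (1 − n_h/N_h) s_h²/n_h, with W_h = N_h/N and N = 4450:
  stratum A: (350/4450)²·(1 − 87/350)·1.0²/87 = 5.34299e-05
  stratum B: (1025/4450)²·(1 − 240/1025)·1.0²/240 = 0.000169302
  stratum C: (1125/4450)²·(1 − 215/1125)·1.0²/215 = 0.000240456
  stratum D: (1475/4450)²·(1 − 136/1475)·1.3²/136 = 0.00123937
  stratum E: (475/4450)²·(1 − 86/475)·0.8²/86 = 6.94392e-05
V̂(ȳ_st) = 0.001772

V̂(ȳ_st) ≈ 0.00177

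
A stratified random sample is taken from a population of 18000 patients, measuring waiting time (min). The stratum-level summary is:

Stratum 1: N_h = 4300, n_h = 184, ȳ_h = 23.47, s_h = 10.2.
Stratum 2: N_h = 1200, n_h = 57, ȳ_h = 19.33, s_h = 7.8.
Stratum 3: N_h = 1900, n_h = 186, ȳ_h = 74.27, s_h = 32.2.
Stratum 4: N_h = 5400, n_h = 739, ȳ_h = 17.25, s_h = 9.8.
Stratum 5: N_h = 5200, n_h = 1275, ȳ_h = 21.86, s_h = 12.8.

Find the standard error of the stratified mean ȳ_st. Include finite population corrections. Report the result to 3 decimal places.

V̂(ȳ_st) = Σ W_h² (1 − n_h/N_h) s_h²/n_h, with W_h = N_h/N and N = 18000:
  stratum 1: (4300/18000)²·(1 − 184/4300)·10.2²/184 = 0.0308874
  stratum 2: (1200/18000)²·(1 − 57/1200)·7.8²/57 = 0.00451853
  stratum 3: (1900/18000)²·(1 − 186/1900)·32.2²/186 = 0.0560297
  stratum 4: (5400/18000)²·(1 − 739/5400)·9.8²/739 = 0.0100957
  stratum 5: (5200/18000)²·(1 − 1275/5200)·12.8²/1275 = 0.00809483
V̂(ȳ_st) = 0.109626
SE(ȳ_st) = √0.109626 = 0.331098

SE(ȳ_st) ≈ 0.331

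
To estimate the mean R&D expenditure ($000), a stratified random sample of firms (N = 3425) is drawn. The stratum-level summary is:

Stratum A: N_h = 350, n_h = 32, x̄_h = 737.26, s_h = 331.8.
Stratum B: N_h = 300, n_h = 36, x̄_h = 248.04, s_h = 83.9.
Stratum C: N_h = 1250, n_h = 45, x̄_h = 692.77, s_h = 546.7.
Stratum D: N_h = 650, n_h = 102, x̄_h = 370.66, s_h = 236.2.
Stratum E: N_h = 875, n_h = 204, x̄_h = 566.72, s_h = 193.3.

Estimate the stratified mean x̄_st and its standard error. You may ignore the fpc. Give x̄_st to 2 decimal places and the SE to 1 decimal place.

x̄_st = Σ W_h x̄_h = (350·737.26 + 300·248.04 + 1250·692.77 + 650·370.66 + 875·566.72)/3425 = 565.02905
V̂(x̄_st) = Σ W_h² s_h²/n_h, with W_h = N_h/N and N = 3425:
  stratum A: (350/3425)²·331.8²/32 = 35.9267
  stratum B: (300/3425)²·83.9²/36 = 1.50018
  stratum C: (1250/3425)²·546.7²/45 = 884.677
  stratum D: (650/3425)²·236.2²/102 = 19.7
  stratum E: (875/3425)²·193.3²/204 = 11.9544
V̂(x̄_st) = 953.758
SE(x̄_st) = √953.758 = 30.883

x̄_st ≈ 565.03, SE ≈ 30.9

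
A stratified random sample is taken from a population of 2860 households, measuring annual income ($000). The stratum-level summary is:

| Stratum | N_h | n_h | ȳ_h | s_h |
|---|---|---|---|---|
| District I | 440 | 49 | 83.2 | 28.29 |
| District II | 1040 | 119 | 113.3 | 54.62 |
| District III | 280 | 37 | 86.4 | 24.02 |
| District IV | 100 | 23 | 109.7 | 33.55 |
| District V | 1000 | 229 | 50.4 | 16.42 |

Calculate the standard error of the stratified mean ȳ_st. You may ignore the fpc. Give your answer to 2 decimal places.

SE(ȳ_st) ≈ 2.01

V̂(ȳ_st) = Σ W_h² s_h²/n_h, with W_h = N_h/N and N = 2860:
  stratum District I: (440/2860)²·28.29²/49 = 0.386583
  stratum District II: (1040/2860)²·54.62²/119 = 3.31506
  stratum District III: (280/2860)²·24.02²/37 = 0.149461
  stratum District IV: (100/2860)²·33.55²/23 = 0.0598308
  stratum District V: (1000/2860)²·16.42²/229 = 0.143939
V̂(ȳ_st) = 4.05487
SE(ȳ_st) = √4.05487 = 2.01367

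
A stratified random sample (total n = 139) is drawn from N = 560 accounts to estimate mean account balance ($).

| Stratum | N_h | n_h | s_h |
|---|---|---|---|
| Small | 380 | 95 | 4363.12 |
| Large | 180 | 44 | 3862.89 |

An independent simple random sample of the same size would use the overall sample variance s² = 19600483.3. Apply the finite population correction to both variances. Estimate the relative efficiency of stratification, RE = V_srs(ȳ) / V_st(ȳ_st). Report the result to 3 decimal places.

V̂(ȳ_st) = Σ W_h² (1 − n_h/N_h) s_h²/n_h, with W_h = N_h/N and N = 560:
  stratum Small: (380/560)²·(1 − 95/380)·4363.12²/95 = 69202.7
  stratum Large: (180/560)²·(1 − 44/180)·3862.89²/44 = 26473.3
V_st = 95676
V_srs = (1 − 139/560)·19600483.3/139 = 106010
Relative efficiency = V_srs / V_st = 106010/95676 = 1.1080

RE ≈ 1.108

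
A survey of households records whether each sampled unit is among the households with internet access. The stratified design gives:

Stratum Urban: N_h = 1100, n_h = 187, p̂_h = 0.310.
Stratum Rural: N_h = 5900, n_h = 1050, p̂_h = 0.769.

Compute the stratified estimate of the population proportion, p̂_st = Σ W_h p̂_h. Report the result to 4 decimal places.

p̂_st ≈ 0.6969

N = 7000; stratum weights W_h = N_h/N.
p̂_st = Σ W_h p̂_h = (1100·0.310 + 5900·0.769)/7000 = 0.69687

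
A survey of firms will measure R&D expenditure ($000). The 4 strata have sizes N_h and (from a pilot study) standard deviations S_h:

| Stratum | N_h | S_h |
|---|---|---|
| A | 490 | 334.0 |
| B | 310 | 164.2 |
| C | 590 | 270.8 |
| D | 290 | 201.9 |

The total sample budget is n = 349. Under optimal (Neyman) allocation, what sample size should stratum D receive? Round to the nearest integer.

Neyman allocation: n_h = n · N_h S_h / Σ N_i S_i, with n = 349.
  stratum A: N_h·S_h = 490·334.0 = 163660.00
  stratum B: N_h·S_h = 310·164.2 = 50902.00
  stratum C: N_h·S_h = 590·270.8 = 159772.00
  stratum D: N_h·S_h = 290·201.9 = 58551.00
Σ N_h S_h = 432885.00
n for stratum D = 349·58551.00/432885.00 = 47.205 → 47

47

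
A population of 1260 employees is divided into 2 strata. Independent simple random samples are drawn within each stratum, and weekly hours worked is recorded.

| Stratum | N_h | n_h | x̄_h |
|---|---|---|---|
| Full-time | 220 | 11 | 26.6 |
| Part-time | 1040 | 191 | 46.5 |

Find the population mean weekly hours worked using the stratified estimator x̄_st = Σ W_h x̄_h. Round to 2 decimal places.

x̄_st ≈ 43.03

N = Σ N_h = 1260. Stratum weights W_h = N_h/N.
x̄_st = (220·26.6 + 1040·46.5) / 1260 = 43.0254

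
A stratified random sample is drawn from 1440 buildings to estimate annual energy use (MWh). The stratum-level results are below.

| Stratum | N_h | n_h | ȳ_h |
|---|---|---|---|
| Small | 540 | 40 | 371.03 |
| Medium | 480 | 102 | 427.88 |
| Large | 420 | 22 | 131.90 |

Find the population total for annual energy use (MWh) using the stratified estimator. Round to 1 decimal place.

τ̂_st = Σ N_h ȳ_h = 540·371.03 + 480·427.88 + 420·131.90 = 461136.6

τ̂_st ≈ 461136.6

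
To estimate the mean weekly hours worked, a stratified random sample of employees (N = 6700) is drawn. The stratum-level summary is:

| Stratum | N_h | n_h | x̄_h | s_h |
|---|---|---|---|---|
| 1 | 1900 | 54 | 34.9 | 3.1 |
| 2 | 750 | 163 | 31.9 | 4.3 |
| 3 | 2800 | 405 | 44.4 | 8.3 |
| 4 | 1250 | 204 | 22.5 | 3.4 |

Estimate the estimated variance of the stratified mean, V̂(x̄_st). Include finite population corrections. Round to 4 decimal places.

V̂(x̄_st) = Σ W_h² (1 − n_h/N_h) s_h²/n_h, with W_h = N_h/N and N = 6700:
  stratum 1: (1900/6700)²·(1 − 54/1900)·3.1²/54 = 0.0139048
  stratum 2: (750/6700)²·(1 − 163/750)·4.3²/163 = 0.0011125
  stratum 3: (2800/6700)²·(1 − 405/2800)·8.3²/405 = 0.0254106
  stratum 4: (1250/6700)²·(1 − 204/1250)·3.4²/204 = 0.00165052
V̂(x̄_st) = 0.0420784

V̂(x̄_st) ≈ 0.0421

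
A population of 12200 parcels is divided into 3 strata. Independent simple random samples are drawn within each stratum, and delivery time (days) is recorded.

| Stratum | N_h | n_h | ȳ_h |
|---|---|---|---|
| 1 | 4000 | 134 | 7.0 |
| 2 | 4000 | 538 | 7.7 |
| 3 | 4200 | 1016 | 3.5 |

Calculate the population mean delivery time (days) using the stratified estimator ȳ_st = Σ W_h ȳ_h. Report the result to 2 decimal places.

ȳ_st ≈ 6.02

N = Σ N_h = 12200. Stratum weights W_h = N_h/N.
ȳ_st = (4000·7.0 + 4000·7.7 + 4200·3.5) / 12200 = 6.0246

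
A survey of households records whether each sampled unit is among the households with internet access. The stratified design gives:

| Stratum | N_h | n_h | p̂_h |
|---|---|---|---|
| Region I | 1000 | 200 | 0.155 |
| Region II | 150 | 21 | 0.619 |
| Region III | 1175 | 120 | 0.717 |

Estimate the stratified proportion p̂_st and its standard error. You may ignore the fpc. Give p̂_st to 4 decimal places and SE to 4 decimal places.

p̂_st ≈ 0.4690, SE ≈ 0.0246

N = 2325; stratum weights W_h = N_h/N.
p̂_st = Σ W_h p̂_h = (1000·0.155 + 150·0.619 + 1175·0.717)/2325 = 0.46896
V̂(p̂_st) = Σ W_h² p̂_h(1−p̂_h)/(n_h−1):
  stratum Region I: (1000/2325)²·0.155·0.845/199 = 0.000121756
  stratum Region II: (150/2325)²·0.619·0.381/20 = 4.9082e-05
  stratum Region III: (1175/2325)²·0.717·0.283/119 = 0.0004355
V̂(p̂_st) = 0.000606338; SE = √V̂ = 0.0246239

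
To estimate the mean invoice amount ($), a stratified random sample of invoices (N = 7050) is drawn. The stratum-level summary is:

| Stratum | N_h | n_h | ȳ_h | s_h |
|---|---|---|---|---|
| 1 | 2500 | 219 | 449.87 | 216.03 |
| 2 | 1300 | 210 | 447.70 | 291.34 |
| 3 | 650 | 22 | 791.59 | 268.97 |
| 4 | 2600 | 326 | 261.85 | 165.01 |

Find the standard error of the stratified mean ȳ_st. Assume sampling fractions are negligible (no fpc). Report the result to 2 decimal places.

SE(ȳ_st) ≈ 8.94

V̂(ȳ_st) = Σ W_h² s_h²/n_h, with W_h = N_h/N and N = 7050:
  stratum 1: (2500/7050)²·216.03²/219 = 26.797
  stratum 2: (1300/7050)²·291.34²/210 = 13.7432
  stratum 3: (650/7050)²·268.97²/22 = 27.9533
  stratum 4: (2600/7050)²·165.01²/326 = 11.3598
V̂(ȳ_st) = 79.8534
SE(ȳ_st) = √79.8534 = 8.93607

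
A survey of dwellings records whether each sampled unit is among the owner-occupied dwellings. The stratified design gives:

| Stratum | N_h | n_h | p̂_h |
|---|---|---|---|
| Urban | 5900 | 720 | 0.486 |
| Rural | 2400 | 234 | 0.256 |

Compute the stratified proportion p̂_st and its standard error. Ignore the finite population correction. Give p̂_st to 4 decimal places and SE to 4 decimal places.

p̂_st ≈ 0.4195, SE ≈ 0.0156

N = 8300; stratum weights W_h = N_h/N.
p̂_st = Σ W_h p̂_h = (5900·0.486 + 2400·0.256)/8300 = 0.41949
V̂(p̂_st) = Σ W_h² p̂_h(1−p̂_h)/(n_h−1):
  stratum Urban: (5900/8300)²·0.486·0.514/719 = 0.000175557
  stratum Rural: (2400/8300)²·0.256·0.744/233 = 6.83476e-05
V̂(p̂_st) = 0.000243905; SE = √V̂ = 0.0156174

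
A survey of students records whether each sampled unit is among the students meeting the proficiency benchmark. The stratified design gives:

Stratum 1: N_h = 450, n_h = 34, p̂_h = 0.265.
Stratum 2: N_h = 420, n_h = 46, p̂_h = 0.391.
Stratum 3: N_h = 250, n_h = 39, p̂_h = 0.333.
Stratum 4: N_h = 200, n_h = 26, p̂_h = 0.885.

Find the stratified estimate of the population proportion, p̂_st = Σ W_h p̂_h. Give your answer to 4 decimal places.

N = 1320; stratum weights W_h = N_h/N.
p̂_st = Σ W_h p̂_h = (450·0.265 + 420·0.391 + 250·0.333 + 200·0.885)/1320 = 0.41191

p̂_st ≈ 0.4119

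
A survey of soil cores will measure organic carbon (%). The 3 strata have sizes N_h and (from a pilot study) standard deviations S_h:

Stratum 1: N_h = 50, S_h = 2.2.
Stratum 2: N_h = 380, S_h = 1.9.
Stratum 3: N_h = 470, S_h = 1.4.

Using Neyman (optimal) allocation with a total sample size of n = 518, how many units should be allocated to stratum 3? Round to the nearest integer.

229

Neyman allocation: n_h = n · N_h S_h / Σ N_i S_i, with n = 518.
  stratum 1: N_h·S_h = 50·2.2 = 110.00
  stratum 2: N_h·S_h = 380·1.9 = 722.00
  stratum 3: N_h·S_h = 470·1.4 = 658.00
Σ N_h S_h = 1490.00
n for stratum 3 = 518·658.00/1490.00 = 228.754 → 229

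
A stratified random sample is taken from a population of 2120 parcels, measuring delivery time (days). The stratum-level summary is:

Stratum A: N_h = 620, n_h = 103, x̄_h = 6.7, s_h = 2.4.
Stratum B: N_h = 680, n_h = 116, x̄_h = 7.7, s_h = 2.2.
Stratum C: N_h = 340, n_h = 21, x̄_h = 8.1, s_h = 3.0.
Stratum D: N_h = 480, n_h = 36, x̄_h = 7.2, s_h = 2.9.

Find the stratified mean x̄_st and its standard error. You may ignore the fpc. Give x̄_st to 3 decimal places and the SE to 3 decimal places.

x̄_st ≈ 7.358, SE ≈ 0.179

x̄_st = Σ W_h x̄_h = (620·6.7 + 680·7.7 + 340·8.1 + 480·7.2)/2120 = 7.35849
V̂(x̄_st) = Σ W_h² s_h²/n_h, with W_h = N_h/N and N = 2120:
  stratum A: (620/2120)²·2.4²/103 = 0.00478296
  stratum B: (680/2120)²·2.2²/116 = 0.00429273
  stratum C: (340/2120)²·3.0²/21 = 0.0110232
  stratum D: (480/2120)²·2.9²/36 = 0.0119758
V̂(x̄_st) = 0.0320747
SE(x̄_st) = √0.0320747 = 0.179094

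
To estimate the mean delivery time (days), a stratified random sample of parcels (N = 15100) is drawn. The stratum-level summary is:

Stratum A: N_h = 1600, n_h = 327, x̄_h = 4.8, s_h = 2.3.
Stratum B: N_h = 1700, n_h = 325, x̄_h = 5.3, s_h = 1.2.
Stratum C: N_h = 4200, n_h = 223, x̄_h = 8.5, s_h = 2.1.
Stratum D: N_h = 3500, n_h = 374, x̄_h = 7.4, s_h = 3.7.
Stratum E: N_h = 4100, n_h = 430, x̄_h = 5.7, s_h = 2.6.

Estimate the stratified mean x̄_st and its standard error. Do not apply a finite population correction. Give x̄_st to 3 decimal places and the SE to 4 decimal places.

x̄_st ≈ 6.732, SE ≈ 0.0700

x̄_st = Σ W_h x̄_h = (1600·4.8 + 1700·5.3 + 4200·8.5 + 3500·7.4 + 4100·5.7)/15100 = 6.73245
V̂(x̄_st) = Σ W_h² s_h²/n_h, with W_h = N_h/N and N = 15100:
  stratum A: (1600/15100)²·2.3²/327 = 0.000181633
  stratum B: (1700/15100)²·1.2²/325 = 5.61595e-05
  stratum C: (4200/15100)²·2.1²/223 = 0.00152995
  stratum D: (3500/15100)²·3.7²/374 = 0.00196659
  stratum E: (4100/15100)²·2.6²/430 = 0.00115902
V̂(x̄_st) = 0.00489336
SE(x̄_st) = √0.00489336 = 0.0699526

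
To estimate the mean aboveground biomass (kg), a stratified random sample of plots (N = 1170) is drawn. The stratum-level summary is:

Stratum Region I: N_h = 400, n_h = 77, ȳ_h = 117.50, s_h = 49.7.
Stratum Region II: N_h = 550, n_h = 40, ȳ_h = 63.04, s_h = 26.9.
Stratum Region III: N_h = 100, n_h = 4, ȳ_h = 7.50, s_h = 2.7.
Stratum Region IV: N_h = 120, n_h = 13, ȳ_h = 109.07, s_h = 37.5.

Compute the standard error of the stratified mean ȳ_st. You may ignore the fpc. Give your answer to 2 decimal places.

SE(ȳ_st) ≈ 2.98

V̂(ȳ_st) = Σ W_h² s_h²/n_h, with W_h = N_h/N and N = 1170:
  stratum Region I: (400/1170)²·49.7²/77 = 3.74947
  stratum Region II: (550/1170)²·26.9²/40 = 3.99759
  stratum Region III: (100/1170)²·2.7²/4 = 0.0133136
  stratum Region IV: (120/1170)²·37.5²/13 = 1.13792
V̂(ȳ_st) = 8.89829
SE(ȳ_st) = √8.89829 = 2.983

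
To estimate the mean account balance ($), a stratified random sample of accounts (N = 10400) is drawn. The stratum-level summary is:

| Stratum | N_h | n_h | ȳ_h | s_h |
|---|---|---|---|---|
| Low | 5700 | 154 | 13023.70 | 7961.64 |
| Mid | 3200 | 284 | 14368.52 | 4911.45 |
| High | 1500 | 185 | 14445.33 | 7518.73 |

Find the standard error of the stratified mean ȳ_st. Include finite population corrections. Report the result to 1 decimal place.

V̂(ȳ_st) = Σ W_h² (1 − n_h/N_h) s_h²/n_h, with W_h = N_h/N and N = 10400:
  stratum Low: (5700/10400)²·(1 − 154/5700)·7961.64²/154 = 120302
  stratum Mid: (3200/10400)²·(1 − 284/3200)·4911.45²/284 = 7327.77
  stratum High: (1500/10400)²·(1 − 185/1500)·7518.73²/185 = 5572.72
V̂(ȳ_st) = 133202
SE(ȳ_st) = √133202 = 364.969

SE(ȳ_st) ≈ 365.0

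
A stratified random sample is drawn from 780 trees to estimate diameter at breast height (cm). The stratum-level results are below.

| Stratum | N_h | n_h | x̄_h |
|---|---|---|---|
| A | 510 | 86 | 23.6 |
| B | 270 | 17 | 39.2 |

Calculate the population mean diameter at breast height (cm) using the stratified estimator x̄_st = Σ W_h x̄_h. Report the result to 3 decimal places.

x̄_st ≈ 29.000

N = Σ N_h = 780. Stratum weights W_h = N_h/N.
x̄_st = (510·23.6 + 270·39.2) / 780 = 29.00000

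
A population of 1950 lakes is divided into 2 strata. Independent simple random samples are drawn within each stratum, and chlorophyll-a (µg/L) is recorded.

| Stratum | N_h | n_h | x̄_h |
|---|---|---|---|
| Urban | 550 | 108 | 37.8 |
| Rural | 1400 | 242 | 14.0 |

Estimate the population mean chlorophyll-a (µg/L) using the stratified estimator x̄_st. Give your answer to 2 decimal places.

N = Σ N_h = 1950. Stratum weights W_h = N_h/N.
x̄_st = (550·37.8 + 1400·14.0) / 1950 = 20.7128

x̄_st ≈ 20.71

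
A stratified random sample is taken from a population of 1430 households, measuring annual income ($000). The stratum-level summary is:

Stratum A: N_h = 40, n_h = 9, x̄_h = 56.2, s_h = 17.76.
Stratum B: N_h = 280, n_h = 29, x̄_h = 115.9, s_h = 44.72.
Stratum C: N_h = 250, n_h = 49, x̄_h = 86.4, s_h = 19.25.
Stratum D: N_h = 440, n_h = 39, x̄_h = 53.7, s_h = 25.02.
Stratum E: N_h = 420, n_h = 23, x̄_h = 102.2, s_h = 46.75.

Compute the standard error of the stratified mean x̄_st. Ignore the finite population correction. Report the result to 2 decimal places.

V̂(x̄_st) = Σ W_h² s_h²/n_h, with W_h = N_h/N and N = 1430:
  stratum A: (40/1430)²·17.76²/9 = 0.0274215
  stratum B: (280/1430)²·44.72²/29 = 2.64393
  stratum C: (250/1430)²·19.25²/49 = 0.231139
  stratum D: (440/1430)²·25.02²/39 = 1.51965
  stratum E: (420/1430)²·46.75²/23 = 8.19713
V̂(x̄_st) = 12.6193
SE(x̄_st) = √12.6193 = 3.55236

SE(x̄_st) ≈ 3.55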